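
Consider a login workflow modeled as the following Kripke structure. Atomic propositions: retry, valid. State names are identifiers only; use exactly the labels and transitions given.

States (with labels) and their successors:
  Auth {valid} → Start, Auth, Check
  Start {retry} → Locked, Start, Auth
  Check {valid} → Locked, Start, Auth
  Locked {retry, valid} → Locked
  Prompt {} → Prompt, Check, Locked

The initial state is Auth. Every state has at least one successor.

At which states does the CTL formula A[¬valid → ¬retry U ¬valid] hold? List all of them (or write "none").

{Start, Prompt}

States satisfying ¬valid → ¬retry: {Auth, Check, Locked, Prompt}.
States satisfying ¬valid: {Start, Prompt}.
States satisfying A[¬valid → ¬retry U ¬valid]: {Start, Prompt}.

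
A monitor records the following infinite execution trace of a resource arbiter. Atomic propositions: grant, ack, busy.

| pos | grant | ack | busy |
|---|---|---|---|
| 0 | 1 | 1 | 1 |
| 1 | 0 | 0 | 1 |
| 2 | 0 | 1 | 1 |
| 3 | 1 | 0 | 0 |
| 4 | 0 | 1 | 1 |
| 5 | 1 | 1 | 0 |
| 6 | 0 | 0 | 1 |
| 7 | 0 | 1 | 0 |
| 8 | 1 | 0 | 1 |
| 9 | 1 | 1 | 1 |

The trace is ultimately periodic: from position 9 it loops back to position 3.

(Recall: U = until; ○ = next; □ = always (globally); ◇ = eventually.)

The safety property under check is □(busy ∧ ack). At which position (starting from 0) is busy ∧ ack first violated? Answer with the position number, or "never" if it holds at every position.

1

Check busy ∧ ack at each position in order: 0 ✓.
At position 1 the labels are {busy}, so busy ∧ ack is false there. This is the first violation.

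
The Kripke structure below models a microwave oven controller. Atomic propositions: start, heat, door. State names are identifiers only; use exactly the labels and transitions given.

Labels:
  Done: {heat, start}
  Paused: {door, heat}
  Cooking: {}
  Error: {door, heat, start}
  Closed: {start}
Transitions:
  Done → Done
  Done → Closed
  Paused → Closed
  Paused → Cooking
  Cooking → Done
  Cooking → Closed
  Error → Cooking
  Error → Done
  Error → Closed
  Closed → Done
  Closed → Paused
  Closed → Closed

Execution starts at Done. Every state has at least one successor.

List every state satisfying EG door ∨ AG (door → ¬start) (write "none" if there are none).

{Done, Paused, Cooking, Closed}

States satisfying door: {Paused, Error}.
States satisfying EG door: ∅.
States satisfying door → ¬start: {Done, Paused, Cooking, Closed}.
States satisfying AG (door → ¬start): {Done, Paused, Cooking, Closed}.
States satisfying EG door ∨ AG (door → ¬start): {Done, Paused, Cooking, Closed}.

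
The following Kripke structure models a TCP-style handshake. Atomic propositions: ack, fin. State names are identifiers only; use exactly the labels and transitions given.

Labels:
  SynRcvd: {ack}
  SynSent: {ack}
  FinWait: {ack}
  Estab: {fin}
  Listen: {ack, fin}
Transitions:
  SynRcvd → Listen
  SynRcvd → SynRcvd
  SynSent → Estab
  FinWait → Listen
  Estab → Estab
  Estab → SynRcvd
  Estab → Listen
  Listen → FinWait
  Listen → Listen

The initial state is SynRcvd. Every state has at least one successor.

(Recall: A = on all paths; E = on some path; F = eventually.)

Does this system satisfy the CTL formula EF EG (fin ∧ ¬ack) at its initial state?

Violated

States satisfying EG (fin ∧ ¬ack): {Estab}.
States satisfying EF EG (fin ∧ ¬ack): {SynSent, Estab}.
No suitable path/successor from SynRcvd witnesses the formula.
SynRcvd ∉ Sat(EF EG (fin ∧ ¬ack)).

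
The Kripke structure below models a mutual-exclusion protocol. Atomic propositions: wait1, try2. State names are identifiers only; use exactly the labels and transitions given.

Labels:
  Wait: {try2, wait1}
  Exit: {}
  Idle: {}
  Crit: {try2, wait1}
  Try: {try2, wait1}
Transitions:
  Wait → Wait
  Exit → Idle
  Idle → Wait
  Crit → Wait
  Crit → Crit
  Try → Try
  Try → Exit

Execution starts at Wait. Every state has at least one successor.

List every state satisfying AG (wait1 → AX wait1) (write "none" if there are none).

States satisfying wait1 → AX wait1: {Wait, Exit, Idle, Crit}.
States satisfying AG (wait1 → AX wait1): {Wait, Exit, Idle, Crit}.

{Wait, Exit, Idle, Crit}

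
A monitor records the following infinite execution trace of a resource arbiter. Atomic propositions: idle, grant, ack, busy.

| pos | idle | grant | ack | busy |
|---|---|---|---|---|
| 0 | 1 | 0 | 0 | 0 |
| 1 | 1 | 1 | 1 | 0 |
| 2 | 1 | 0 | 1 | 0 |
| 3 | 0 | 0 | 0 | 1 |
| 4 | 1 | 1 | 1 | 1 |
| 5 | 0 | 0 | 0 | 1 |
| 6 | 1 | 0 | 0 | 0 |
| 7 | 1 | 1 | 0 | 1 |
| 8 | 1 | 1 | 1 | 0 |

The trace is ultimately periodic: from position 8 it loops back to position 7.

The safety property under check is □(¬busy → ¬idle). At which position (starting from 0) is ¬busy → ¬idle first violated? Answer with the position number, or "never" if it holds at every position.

0

At position 0 the labels are {idle}, so ¬busy → ¬idle is false there. This is the first violation.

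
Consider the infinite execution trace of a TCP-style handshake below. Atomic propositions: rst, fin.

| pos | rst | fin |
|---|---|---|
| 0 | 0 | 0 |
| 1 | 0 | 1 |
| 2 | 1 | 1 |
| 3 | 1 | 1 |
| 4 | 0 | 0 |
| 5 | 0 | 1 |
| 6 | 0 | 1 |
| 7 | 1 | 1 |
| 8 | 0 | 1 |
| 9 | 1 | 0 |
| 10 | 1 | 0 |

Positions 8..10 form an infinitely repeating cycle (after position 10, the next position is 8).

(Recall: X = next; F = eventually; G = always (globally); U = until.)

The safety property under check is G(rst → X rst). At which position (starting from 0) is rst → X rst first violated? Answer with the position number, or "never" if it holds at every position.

3

Check rst → X rst at each position in order: 0 ✓, 1 ✓, 2 ✓.
At position 3 the labels are {fin, rst} and the next position 4 has {}, so rst → X rst is false there. This is the first violation.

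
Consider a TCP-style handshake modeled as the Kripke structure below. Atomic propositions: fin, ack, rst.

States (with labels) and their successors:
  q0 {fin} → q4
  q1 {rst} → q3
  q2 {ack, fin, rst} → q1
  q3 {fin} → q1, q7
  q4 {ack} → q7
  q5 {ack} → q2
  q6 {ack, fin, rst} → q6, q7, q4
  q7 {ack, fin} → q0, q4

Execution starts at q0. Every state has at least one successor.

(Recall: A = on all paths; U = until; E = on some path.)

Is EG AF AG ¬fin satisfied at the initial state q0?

States satisfying AF AG ¬fin: ∅.
States satisfying EG AF AG ¬fin: ∅.
No suitable path/successor from q0 witnesses the formula.
q0 ∉ Sat(EG AF AG ¬fin).

Does not hold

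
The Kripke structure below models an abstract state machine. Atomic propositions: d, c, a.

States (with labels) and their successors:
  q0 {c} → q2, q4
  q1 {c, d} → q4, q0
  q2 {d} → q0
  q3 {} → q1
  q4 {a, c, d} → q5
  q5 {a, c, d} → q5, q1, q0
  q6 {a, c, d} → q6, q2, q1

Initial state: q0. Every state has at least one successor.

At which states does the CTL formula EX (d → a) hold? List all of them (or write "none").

{q0, q1, q2, q4, q5, q6}

States satisfying d → a: {q0, q3, q4, q5, q6}.
States satisfying EX (d → a): {q0, q1, q2, q4, q5, q6}.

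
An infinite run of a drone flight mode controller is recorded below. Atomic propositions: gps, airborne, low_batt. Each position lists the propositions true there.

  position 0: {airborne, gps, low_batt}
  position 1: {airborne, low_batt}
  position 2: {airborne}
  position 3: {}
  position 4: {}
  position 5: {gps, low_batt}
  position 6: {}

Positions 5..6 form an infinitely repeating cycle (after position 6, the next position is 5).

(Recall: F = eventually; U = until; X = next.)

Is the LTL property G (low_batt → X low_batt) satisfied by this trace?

Violated

low_batt → X low_batt must hold at every position from 0 onward. It fails at position 1, so G (low_batt → X low_batt) is false.
Positions where low_batt holds: 0, 1, 5.
Check X low_batt at each: 0→ok, 1→fails, 5→fails.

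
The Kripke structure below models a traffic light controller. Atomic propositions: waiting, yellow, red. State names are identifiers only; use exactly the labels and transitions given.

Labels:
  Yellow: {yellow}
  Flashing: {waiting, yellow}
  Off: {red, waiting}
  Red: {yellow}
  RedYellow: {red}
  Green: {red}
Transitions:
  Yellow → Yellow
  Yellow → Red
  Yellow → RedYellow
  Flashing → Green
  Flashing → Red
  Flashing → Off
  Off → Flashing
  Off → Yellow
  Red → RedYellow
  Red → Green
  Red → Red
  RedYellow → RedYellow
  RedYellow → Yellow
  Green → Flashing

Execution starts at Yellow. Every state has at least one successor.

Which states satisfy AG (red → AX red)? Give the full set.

States satisfying red → AX red: {Yellow, Flashing, Red}.
States satisfying AG (red → AX red): ∅.

none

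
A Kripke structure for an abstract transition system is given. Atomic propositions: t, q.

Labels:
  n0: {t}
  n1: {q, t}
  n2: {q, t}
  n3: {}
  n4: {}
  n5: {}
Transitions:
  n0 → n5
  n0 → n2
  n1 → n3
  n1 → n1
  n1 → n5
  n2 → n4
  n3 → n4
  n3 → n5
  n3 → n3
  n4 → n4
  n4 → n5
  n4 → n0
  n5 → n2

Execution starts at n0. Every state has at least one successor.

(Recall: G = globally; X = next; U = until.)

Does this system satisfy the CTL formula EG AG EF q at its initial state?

States satisfying AG EF q: {n0, n1, n2, n3, n4, n5}.
States satisfying EG AG EF q: {n0, n1, n2, n3, n4, n5}.
n0 ∈ Sat(EG AG EF q).

Satisfied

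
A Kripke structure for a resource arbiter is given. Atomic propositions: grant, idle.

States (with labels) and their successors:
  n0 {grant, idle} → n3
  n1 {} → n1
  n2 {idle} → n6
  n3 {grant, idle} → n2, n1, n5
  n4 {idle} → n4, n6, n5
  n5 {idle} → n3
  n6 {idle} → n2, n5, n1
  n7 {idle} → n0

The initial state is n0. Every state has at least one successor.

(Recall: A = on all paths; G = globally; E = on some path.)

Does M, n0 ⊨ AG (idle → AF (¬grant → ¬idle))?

Violated

States satisfying idle → AF (¬grant → ¬idle): {n0, n1, n3, n5, n7}.
States satisfying AG (idle → AF (¬grant → ¬idle)): {n1}.
n2 is reachable from n0 and violates idle → AF (¬grant → ¬idle), so AG fails at n0.
n0 ∉ Sat(AG (idle → AF (¬grant → ¬idle))).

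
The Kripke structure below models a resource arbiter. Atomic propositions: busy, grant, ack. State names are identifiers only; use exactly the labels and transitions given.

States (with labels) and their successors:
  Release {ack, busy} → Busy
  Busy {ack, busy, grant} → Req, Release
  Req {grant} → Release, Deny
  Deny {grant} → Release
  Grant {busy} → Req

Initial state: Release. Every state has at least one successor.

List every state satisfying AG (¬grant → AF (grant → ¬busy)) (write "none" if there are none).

{Release, Busy, Req, Deny, Grant}

States satisfying ¬grant → AF (grant → ¬busy): {Release, Busy, Req, Deny, Grant}.
States satisfying AG (¬grant → AF (grant → ¬busy)): {Release, Busy, Req, Deny, Grant}.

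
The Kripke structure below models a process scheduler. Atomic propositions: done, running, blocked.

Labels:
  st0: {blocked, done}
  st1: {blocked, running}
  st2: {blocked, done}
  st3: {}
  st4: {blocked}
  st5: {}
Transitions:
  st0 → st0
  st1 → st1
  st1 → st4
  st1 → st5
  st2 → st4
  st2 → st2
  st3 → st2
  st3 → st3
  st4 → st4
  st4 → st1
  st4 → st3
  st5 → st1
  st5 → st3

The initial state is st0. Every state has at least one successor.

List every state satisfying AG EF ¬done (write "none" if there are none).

{st1, st2, st3, st4, st5}

States satisfying EF ¬done: {st1, st2, st3, st4, st5}.
States satisfying AG EF ¬done: {st1, st2, st3, st4, st5}.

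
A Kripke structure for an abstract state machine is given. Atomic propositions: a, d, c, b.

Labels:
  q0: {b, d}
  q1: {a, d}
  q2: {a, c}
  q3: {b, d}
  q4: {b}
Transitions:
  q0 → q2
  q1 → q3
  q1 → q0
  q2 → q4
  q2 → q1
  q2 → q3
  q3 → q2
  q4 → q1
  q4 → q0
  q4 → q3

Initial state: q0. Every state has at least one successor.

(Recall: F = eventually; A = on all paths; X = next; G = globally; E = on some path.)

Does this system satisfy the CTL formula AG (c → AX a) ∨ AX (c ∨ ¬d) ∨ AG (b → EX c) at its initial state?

States satisfying c → AX a: {q0, q1, q3, q4}.
States satisfying AG (c → AX a): ∅.
States satisfying c ∨ ¬d: {q2, q4}.
States satisfying AX (c ∨ ¬d): {q0, q3}.
States satisfying AG (c → AX a) ∨ AX (c ∨ ¬d): {q0, q3}.
States satisfying b → EX c: {q0, q1, q2, q3}.
States satisfying AG (b → EX c): ∅.
States satisfying AG (c → AX a) ∨ AX (c ∨ ¬d) ∨ AG (b → EX c): {q0, q3}.
q0 ∈ Sat(AG (c → AX a) ∨ AX (c ∨ ¬d) ∨ AG (b → EX c)).

Holds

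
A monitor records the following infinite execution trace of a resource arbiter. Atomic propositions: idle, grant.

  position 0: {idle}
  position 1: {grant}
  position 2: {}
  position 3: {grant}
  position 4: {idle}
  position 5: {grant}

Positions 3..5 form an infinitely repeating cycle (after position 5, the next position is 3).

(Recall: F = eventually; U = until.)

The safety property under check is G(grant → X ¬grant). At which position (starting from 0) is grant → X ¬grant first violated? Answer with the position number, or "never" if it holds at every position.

Check grant → X ¬grant at each position in order: 0 ✓, 1 ✓, 2 ✓, 3 ✓, 4 ✓.
At position 5 the labels are {grant} and the next position 3 has {grant}, so grant → X ¬grant is false there. This is the first violation.

5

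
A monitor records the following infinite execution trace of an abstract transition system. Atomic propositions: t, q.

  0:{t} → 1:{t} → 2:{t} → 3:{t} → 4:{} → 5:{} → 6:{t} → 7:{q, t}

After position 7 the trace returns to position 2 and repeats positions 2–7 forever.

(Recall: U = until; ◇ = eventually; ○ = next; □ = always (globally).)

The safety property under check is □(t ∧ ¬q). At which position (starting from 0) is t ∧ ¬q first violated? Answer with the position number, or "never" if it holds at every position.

Check t ∧ ¬q at each position in order: 0 ✓, 1 ✓, 2 ✓, 3 ✓.
At position 4 the labels are {}, so t ∧ ¬q is false there. This is the first violation.

4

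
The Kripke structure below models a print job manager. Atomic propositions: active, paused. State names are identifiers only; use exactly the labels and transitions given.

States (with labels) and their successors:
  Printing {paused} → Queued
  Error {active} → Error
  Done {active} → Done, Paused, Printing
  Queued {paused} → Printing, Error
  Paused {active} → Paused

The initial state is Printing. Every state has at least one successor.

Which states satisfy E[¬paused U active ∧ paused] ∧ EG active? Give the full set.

none

States satisfying ¬paused: {Error, Done, Paused}.
States satisfying active ∧ paused: ∅.
States satisfying E[¬paused U active ∧ paused]: ∅.
States satisfying active: {Error, Done, Paused}.
States satisfying EG active: {Error, Done, Paused}.
States satisfying E[¬paused U active ∧ paused] ∧ EG active: ∅.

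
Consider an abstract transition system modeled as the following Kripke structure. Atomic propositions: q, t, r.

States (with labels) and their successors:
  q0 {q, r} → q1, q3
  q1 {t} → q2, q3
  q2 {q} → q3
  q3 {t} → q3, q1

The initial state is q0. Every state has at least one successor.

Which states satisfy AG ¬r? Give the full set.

{q1, q2, q3}

States satisfying ¬r: {q1, q2, q3}.
States satisfying AG ¬r: {q1, q2, q3}.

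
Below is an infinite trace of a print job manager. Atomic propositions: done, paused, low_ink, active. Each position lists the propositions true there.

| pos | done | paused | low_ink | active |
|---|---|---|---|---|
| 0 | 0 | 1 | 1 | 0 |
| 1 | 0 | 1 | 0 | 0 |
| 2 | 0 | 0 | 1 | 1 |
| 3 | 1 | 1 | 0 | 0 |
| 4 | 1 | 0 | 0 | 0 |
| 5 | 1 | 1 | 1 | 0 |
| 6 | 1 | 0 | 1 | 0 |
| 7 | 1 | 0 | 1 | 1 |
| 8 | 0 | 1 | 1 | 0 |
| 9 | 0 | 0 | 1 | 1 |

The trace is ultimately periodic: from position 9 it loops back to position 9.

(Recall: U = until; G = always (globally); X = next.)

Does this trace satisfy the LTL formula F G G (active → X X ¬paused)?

G G (active → X X ¬paused) holds at position 0, which is reachable from 0, so F G G (active → X X ¬paused) holds.

Satisfied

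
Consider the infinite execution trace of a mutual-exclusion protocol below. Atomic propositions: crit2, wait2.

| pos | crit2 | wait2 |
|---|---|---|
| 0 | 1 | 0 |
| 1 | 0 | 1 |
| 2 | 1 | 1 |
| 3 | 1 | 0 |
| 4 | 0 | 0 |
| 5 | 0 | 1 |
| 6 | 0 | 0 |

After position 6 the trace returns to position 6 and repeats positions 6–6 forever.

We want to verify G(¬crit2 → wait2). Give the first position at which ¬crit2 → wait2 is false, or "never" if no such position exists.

Check ¬crit2 → wait2 at each position in order: 0 ✓, 1 ✓, 2 ✓, 3 ✓.
At position 4 the labels are {}, so ¬crit2 → wait2 is false there. This is the first violation.

4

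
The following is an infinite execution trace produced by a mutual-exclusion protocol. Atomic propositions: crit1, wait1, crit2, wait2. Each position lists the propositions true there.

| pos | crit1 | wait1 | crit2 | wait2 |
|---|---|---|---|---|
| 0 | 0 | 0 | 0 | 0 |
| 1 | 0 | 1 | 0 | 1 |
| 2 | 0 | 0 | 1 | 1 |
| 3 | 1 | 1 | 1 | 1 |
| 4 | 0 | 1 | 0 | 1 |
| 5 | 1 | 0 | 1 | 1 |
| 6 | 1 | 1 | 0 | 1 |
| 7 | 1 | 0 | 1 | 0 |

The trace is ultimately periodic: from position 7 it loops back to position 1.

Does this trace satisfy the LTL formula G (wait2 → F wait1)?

wait2 → F wait1 holds at every position 0..7, and those are all positions ever visited, so G (wait2 → F wait1) holds.
Positions where wait2 holds: 1, 2, 3, 4, 5, 6.
Check F wait1 at each: 1→ok, 2→ok, 3→ok, 4→ok, 5→ok, 6→ok.

Yes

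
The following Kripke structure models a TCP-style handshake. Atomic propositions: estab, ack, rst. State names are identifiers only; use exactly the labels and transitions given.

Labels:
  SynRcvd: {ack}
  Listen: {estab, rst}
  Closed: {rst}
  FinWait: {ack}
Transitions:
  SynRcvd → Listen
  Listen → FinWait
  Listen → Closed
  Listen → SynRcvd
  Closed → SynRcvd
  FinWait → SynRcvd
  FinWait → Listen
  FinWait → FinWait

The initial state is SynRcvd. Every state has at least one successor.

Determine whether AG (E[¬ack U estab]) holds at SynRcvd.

States satisfying E[¬ack U estab]: {Listen}.
States satisfying AG (E[¬ack U estab]): ∅.
Closed is reachable from SynRcvd and violates E[¬ack U estab], so AG fails at SynRcvd.
SynRcvd ∉ Sat(AG (E[¬ack U estab])).

No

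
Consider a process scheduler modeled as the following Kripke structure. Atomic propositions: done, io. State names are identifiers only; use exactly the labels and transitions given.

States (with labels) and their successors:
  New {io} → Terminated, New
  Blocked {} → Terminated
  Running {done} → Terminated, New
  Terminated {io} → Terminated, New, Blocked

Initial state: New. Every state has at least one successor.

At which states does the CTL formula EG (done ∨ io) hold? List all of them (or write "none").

States satisfying done ∨ io: {New, Running, Terminated}.
States satisfying EG (done ∨ io): {New, Running, Terminated}.

{New, Running, Terminated}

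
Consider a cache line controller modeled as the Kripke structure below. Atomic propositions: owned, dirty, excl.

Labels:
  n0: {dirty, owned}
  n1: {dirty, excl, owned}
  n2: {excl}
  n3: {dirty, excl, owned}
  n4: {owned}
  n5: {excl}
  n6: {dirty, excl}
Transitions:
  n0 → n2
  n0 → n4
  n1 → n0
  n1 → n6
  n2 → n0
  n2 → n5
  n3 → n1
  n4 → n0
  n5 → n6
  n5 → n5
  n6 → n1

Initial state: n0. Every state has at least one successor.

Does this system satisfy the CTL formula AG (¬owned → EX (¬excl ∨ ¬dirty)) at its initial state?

States satisfying ¬owned → EX (¬excl ∨ ¬dirty): {n0, n1, n2, n3, n4, n5}.
States satisfying AG (¬owned → EX (¬excl ∨ ¬dirty)): ∅.
n6 is reachable from n0 and violates ¬owned → EX (¬excl ∨ ¬dirty), so AG fails at n0.
n0 ∉ Sat(AG (¬owned → EX (¬excl ∨ ¬dirty))).

Violated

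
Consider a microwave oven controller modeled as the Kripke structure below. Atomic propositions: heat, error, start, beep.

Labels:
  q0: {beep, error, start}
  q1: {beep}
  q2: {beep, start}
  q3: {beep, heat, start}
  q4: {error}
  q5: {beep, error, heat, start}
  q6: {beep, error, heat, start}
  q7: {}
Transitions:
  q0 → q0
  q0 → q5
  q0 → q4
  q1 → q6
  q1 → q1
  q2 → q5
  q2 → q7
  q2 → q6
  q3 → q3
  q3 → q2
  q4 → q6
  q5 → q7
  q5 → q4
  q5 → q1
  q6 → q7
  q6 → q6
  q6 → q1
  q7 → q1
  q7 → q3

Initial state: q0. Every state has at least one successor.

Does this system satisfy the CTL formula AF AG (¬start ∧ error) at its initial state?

States satisfying AG (¬start ∧ error): ∅.
States satisfying AF AG (¬start ∧ error): ∅.
There is a path from q0 along which AG (¬start ∧ error) never holds.
q0 ∉ Sat(AF AG (¬start ∧ error)).

No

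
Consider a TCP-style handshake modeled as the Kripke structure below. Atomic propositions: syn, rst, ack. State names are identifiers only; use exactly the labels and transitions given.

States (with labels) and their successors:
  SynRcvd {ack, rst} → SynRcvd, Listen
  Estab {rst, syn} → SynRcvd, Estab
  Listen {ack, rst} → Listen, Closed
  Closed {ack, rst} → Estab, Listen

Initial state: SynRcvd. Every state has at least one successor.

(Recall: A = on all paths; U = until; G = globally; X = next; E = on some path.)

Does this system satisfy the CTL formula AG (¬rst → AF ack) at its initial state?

Holds

States satisfying ¬rst → AF ack: {SynRcvd, Estab, Listen, Closed}.
States satisfying AG (¬rst → AF ack): {SynRcvd, Estab, Listen, Closed}.
Every state reachable from SynRcvd satisfies ¬rst → AF ack.
SynRcvd ∈ Sat(AG (¬rst → AF ack)).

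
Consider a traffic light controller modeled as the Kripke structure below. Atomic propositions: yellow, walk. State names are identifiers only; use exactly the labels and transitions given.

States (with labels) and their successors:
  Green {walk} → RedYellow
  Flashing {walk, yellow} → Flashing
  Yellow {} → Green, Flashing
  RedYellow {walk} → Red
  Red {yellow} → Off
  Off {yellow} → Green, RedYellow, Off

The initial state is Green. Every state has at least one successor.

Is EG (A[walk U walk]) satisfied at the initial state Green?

States satisfying A[walk U walk]: {Green, Flashing, RedYellow}.
States satisfying EG (A[walk U walk]): {Flashing}.
No suitable path/successor from Green witnesses the formula.
Green ∉ Sat(EG (A[walk U walk])).

No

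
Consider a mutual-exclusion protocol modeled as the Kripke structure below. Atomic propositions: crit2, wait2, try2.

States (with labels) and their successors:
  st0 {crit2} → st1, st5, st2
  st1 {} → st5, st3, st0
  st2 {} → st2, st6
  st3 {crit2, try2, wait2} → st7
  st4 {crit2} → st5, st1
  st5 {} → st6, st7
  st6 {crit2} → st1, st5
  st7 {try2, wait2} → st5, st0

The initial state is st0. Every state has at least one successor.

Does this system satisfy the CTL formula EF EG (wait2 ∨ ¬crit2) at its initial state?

Satisfied

States satisfying EG (wait2 ∨ ¬crit2): {st1, st2, st3, st5, st7}.
States satisfying EF EG (wait2 ∨ ¬crit2): {st0, st1, st2, st3, st4, st5, st6, st7}.
Some path from st0 reaches a state where EG (wait2 ∨ ¬crit2) holds.
st0 ∈ Sat(EF EG (wait2 ∨ ¬crit2)).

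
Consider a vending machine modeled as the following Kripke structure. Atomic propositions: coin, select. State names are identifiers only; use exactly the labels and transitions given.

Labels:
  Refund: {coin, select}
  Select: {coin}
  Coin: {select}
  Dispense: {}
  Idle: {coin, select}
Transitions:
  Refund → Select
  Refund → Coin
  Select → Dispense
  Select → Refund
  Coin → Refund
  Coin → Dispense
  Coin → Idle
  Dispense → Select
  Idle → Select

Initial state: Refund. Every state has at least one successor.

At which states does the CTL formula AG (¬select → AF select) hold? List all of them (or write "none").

States satisfying ¬select → AF select: {Refund, Coin, Idle}.
States satisfying AG (¬select → AF select): ∅.

none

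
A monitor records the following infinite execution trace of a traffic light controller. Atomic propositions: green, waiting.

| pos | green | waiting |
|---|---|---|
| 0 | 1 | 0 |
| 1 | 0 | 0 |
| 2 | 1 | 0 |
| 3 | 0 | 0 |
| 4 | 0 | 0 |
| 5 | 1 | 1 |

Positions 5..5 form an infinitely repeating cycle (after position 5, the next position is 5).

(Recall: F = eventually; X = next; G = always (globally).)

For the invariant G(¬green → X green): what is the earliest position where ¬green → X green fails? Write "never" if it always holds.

Check ¬green → X green at each position in order: 0 ✓, 1 ✓, 2 ✓.
At position 3 the labels are {} and the next position 4 has {}, so ¬green → X green is false there. This is the first violation.

3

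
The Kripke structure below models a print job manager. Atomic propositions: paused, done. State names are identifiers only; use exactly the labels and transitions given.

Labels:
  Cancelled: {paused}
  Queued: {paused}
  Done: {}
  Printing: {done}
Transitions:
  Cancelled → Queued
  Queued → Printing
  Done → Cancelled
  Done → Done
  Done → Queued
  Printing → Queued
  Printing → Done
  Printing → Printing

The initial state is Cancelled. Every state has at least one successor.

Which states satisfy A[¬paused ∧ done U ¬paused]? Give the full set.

States satisfying ¬paused ∧ done: {Printing}.
States satisfying ¬paused: {Done, Printing}.
States satisfying A[¬paused ∧ done U ¬paused]: {Done, Printing}.

{Done, Printing}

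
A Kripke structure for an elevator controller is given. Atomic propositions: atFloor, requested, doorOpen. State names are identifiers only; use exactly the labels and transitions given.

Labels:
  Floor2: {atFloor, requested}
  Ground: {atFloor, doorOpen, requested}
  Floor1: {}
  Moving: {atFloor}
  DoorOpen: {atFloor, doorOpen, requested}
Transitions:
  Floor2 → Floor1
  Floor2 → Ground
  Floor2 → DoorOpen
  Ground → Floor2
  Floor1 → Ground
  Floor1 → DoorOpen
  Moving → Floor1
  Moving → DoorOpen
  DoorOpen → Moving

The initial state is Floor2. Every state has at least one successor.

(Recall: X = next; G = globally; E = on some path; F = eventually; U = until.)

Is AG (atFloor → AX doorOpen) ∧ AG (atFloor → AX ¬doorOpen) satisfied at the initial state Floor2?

States satisfying atFloor → AX doorOpen: {Floor1}.
States satisfying AG (atFloor → AX doorOpen): ∅.
States satisfying atFloor → AX ¬doorOpen: {Ground, Floor1, DoorOpen}.
States satisfying AG (atFloor → AX ¬doorOpen): ∅.
States satisfying AG (atFloor → AX doorOpen) ∧ AG (atFloor → AX ¬doorOpen): ∅.
Floor2 ∉ Sat(AG (atFloor → AX doorOpen) ∧ AG (atFloor → AX ¬doorOpen)).

No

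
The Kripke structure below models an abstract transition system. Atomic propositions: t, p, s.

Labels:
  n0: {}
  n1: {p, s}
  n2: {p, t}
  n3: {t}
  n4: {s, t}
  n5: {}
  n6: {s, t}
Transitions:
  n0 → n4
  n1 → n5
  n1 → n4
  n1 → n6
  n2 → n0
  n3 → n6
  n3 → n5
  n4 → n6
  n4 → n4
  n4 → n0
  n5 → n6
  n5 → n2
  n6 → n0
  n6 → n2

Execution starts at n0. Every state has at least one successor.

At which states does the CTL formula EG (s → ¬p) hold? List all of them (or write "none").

{n0, n2, n3, n4, n5, n6}

States satisfying s → ¬p: {n0, n2, n3, n4, n5, n6}.
States satisfying EG (s → ¬p): {n0, n2, n3, n4, n5, n6}.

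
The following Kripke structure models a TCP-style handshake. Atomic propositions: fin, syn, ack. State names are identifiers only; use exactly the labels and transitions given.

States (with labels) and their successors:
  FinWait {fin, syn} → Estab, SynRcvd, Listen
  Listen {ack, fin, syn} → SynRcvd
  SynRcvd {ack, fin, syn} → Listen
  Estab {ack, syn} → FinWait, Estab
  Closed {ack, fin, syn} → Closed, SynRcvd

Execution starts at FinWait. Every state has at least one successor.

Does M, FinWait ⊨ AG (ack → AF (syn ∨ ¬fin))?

States satisfying ack → AF (syn ∨ ¬fin): {FinWait, Listen, SynRcvd, Estab, Closed}.
States satisfying AG (ack → AF (syn ∨ ¬fin)): {FinWait, Listen, SynRcvd, Estab, Closed}.
Every state reachable from FinWait satisfies ack → AF (syn ∨ ¬fin).
FinWait ∈ Sat(AG (ack → AF (syn ∨ ¬fin))).

Satisfied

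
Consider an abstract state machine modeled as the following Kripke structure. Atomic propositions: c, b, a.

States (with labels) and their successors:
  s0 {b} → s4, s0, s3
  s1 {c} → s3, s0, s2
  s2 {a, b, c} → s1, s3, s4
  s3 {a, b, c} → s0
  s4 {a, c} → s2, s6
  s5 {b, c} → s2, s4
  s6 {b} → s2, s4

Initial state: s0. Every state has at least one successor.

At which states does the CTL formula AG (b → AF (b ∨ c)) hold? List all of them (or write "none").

{s0, s1, s2, s3, s4, s5, s6}

States satisfying b → AF (b ∨ c): {s0, s1, s2, s3, s4, s5, s6}.
States satisfying AG (b → AF (b ∨ c)): {s0, s1, s2, s3, s4, s5, s6}.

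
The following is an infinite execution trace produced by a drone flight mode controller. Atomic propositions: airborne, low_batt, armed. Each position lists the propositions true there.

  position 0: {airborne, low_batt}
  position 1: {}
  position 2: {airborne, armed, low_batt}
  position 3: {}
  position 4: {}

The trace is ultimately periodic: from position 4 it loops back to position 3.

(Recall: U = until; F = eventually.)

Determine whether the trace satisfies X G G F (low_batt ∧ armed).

Violated

The position after 0 is 1; G G F (low_batt ∧ armed) is false there.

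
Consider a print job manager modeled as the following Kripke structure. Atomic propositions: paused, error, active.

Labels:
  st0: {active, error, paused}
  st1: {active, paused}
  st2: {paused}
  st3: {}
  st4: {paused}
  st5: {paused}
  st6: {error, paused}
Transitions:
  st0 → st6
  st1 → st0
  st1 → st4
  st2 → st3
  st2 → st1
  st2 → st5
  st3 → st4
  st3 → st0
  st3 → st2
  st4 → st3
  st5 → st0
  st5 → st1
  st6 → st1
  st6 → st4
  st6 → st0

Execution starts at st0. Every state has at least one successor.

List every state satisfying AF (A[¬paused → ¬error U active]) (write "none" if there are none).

States satisfying A[¬paused → ¬error U active]: {st0, st1, st5}.
States satisfying AF (A[¬paused → ¬error U active]): {st0, st1, st5}.

{st0, st1, st5}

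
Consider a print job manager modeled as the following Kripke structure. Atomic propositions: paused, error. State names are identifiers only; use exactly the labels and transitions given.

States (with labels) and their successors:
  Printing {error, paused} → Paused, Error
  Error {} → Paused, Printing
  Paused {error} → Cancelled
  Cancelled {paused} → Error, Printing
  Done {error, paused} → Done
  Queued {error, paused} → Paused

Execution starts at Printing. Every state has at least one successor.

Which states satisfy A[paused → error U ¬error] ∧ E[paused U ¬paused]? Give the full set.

{Printing, Error, Paused, Cancelled, Queued}

States satisfying paused → error: {Printing, Error, Paused, Done, Queued}.
States satisfying ¬error: {Error, Cancelled}.
States satisfying A[paused → error U ¬error]: {Printing, Error, Paused, Cancelled, Queued}.
States satisfying paused: {Printing, Cancelled, Done, Queued}.
States satisfying ¬paused: {Error, Paused}.
States satisfying E[paused U ¬paused]: {Printing, Error, Paused, Cancelled, Queued}.
States satisfying A[paused → error U ¬error] ∧ E[paused U ¬paused]: {Printing, Error, Paused, Cancelled, Queued}.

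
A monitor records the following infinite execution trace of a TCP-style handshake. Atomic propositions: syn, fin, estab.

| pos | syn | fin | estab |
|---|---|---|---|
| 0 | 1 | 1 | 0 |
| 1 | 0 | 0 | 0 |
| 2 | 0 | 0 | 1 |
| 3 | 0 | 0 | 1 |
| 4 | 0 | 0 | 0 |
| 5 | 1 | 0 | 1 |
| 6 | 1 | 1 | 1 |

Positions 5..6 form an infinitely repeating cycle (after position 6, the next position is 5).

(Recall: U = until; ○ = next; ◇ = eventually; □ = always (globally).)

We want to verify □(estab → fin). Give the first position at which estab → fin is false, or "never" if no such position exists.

2

Check estab → fin at each position in order: 0 ✓, 1 ✓.
At position 2 the labels are {estab}, so estab → fin is false there. This is the first violation.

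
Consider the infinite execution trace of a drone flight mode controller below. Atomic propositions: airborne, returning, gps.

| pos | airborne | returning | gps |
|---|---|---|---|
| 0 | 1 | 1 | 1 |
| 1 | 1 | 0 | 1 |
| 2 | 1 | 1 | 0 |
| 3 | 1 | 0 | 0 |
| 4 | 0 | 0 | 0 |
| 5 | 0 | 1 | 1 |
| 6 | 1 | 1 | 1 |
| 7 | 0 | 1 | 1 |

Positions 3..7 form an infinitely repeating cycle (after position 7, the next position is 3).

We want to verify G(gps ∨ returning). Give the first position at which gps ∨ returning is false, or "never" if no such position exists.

3

Check gps ∨ returning at each position in order: 0 ✓, 1 ✓, 2 ✓.
At position 3 the labels are {airborne}, so gps ∨ returning is false there. This is the first violation.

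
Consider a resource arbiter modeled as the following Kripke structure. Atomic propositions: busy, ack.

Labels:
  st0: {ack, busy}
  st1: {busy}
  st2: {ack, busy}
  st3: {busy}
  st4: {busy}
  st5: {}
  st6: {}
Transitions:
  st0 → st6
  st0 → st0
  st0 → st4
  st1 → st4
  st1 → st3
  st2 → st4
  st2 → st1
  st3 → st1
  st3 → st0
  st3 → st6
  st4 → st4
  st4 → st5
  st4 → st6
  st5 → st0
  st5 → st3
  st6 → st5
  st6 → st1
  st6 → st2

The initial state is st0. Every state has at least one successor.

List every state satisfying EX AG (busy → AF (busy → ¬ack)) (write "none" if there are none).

States satisfying AG (busy → AF (busy → ¬ack)): ∅.
States satisfying EX AG (busy → AF (busy → ¬ack)): ∅.

none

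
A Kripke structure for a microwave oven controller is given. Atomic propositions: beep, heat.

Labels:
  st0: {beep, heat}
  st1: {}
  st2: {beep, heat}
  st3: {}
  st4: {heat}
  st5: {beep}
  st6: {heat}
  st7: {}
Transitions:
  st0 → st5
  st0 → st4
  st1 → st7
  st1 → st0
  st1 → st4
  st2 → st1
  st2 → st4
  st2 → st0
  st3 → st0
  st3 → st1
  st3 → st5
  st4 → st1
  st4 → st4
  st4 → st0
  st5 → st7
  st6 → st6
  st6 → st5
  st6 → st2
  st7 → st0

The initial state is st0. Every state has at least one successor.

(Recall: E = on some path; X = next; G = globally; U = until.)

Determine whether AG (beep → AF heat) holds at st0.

States satisfying beep → AF heat: {st0, st1, st2, st3, st4, st5, st6, st7}.
States satisfying AG (beep → AF heat): {st0, st1, st2, st3, st4, st5, st6, st7}.
Every state reachable from st0 satisfies beep → AF heat.
st0 ∈ Sat(AG (beep → AF heat)).

Holds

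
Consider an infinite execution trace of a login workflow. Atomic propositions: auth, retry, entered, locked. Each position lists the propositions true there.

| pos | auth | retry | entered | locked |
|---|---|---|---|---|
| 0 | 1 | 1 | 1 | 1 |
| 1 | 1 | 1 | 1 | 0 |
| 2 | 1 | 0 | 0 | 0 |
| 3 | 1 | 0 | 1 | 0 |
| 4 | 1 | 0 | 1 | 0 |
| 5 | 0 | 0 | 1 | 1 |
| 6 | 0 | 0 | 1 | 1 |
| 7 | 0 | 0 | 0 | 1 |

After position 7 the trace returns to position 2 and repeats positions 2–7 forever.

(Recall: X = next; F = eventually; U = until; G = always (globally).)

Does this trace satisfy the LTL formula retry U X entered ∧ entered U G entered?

Walking from position 0: X entered first holds at position 0, and retry holds at every earlier position along the way, so retry U X entered holds.
Walking from position 0: at position 2, G entered has not yet held and entered fails, so entered U G entered is false.
At position 0: retry U X entered is true; entered U G entered is false; so retry U X entered ∧ entered U G entered is false.

No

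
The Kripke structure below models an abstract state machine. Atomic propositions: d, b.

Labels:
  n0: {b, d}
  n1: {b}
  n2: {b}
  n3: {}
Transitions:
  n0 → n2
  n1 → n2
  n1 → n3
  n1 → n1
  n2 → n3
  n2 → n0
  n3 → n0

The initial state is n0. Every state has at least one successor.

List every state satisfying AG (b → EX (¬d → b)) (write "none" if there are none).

States satisfying b → EX (¬d → b): {n0, n1, n2, n3}.
States satisfying AG (b → EX (¬d → b)): {n0, n1, n2, n3}.

{n0, n1, n2, n3}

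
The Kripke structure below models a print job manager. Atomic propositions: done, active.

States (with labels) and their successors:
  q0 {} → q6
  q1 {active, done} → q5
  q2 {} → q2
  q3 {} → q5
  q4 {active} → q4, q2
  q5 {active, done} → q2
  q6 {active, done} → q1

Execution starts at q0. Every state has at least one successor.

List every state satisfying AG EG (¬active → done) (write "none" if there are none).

none

States satisfying EG (¬active → done): {q4}.
States satisfying AG EG (¬active → done): ∅.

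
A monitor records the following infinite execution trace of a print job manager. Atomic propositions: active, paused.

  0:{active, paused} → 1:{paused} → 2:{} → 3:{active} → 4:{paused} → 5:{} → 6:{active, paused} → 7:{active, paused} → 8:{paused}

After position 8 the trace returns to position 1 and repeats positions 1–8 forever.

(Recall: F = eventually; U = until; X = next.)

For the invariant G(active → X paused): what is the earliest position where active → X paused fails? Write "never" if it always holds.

never

active → X paused holds at every position 0..8, and those are all the positions the trace ever visits, so the invariant G(active → X paused) is never violated.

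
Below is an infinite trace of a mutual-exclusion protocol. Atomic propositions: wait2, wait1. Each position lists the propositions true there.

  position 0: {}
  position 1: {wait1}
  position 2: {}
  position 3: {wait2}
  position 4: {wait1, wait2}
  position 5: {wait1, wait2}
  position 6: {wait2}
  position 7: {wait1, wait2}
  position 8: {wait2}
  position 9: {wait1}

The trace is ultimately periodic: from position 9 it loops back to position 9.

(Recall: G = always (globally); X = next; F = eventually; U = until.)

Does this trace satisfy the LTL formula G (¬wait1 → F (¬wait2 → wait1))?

Yes

¬wait1 → F (¬wait2 → wait1) holds at every position 0..9, and those are all positions ever visited, so G (¬wait1 → F (¬wait2 → wait1)) holds.
Positions where ¬wait1 holds: 0, 2, 3, 6, 8.
Check F (¬wait2 → wait1) at each: 0→ok, 2→ok, 3→ok, 6→ok, 8→ok.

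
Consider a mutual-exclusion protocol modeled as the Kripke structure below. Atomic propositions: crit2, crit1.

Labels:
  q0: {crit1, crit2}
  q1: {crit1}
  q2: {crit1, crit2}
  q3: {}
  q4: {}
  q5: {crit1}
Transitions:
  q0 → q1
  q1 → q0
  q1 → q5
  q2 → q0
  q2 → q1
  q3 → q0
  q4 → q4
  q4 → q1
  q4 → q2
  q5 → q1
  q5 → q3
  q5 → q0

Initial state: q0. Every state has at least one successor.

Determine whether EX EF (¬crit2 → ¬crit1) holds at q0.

States satisfying EF (¬crit2 → ¬crit1): {q0, q1, q2, q3, q4, q5}.
States satisfying EX EF (¬crit2 → ¬crit1): {q0, q1, q2, q3, q4, q5}.
q0 ∈ Sat(EX EF (¬crit2 → ¬crit1)).

Satisfied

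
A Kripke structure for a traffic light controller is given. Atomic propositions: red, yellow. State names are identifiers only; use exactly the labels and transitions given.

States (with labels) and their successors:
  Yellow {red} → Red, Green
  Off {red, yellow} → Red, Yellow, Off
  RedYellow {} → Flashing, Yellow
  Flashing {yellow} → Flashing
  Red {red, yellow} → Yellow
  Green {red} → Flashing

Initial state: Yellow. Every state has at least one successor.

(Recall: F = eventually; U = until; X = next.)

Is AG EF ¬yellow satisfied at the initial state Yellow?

Does not hold

States satisfying EF ¬yellow: {Yellow, Off, RedYellow, Red, Green}.
States satisfying AG EF ¬yellow: ∅.
Flashing is reachable from Yellow and violates EF ¬yellow, so AG fails at Yellow.
Yellow ∉ Sat(AG EF ¬yellow).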